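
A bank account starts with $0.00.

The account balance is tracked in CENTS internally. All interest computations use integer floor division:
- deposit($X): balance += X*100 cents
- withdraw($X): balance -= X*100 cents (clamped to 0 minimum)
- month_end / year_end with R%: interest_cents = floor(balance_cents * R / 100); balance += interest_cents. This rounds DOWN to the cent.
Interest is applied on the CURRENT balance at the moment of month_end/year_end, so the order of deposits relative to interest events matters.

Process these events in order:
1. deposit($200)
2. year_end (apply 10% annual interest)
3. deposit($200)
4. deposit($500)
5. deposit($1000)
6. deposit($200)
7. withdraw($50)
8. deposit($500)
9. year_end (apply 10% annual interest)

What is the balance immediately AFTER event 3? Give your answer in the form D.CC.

After 1 (deposit($200)): balance=$200.00 total_interest=$0.00
After 2 (year_end (apply 10% annual interest)): balance=$220.00 total_interest=$20.00
After 3 (deposit($200)): balance=$420.00 total_interest=$20.00

Answer: 420.00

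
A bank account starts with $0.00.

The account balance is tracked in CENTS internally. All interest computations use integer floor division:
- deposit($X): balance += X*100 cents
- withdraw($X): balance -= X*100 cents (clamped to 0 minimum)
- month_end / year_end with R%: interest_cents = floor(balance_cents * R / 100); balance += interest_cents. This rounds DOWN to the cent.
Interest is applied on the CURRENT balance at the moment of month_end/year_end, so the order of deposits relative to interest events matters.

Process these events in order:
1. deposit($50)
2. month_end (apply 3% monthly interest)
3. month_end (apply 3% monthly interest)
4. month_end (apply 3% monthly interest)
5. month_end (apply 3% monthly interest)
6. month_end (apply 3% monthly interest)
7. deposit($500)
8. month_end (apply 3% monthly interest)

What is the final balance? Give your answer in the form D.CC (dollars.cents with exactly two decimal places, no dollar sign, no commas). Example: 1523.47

Answer: 574.67

Derivation:
After 1 (deposit($50)): balance=$50.00 total_interest=$0.00
After 2 (month_end (apply 3% monthly interest)): balance=$51.50 total_interest=$1.50
After 3 (month_end (apply 3% monthly interest)): balance=$53.04 total_interest=$3.04
After 4 (month_end (apply 3% monthly interest)): balance=$54.63 total_interest=$4.63
After 5 (month_end (apply 3% monthly interest)): balance=$56.26 total_interest=$6.26
After 6 (month_end (apply 3% monthly interest)): balance=$57.94 total_interest=$7.94
After 7 (deposit($500)): balance=$557.94 total_interest=$7.94
After 8 (month_end (apply 3% monthly interest)): balance=$574.67 total_interest=$24.67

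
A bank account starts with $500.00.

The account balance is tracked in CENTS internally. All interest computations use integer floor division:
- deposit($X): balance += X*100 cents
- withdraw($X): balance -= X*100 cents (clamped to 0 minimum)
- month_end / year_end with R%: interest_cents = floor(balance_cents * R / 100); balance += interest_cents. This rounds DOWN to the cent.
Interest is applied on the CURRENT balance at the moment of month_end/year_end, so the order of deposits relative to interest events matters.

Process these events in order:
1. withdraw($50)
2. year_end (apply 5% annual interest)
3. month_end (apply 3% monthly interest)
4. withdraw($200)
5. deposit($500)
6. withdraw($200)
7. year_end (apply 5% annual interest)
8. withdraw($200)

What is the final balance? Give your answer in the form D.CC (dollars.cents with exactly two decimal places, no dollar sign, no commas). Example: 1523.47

Answer: 416.00

Derivation:
After 1 (withdraw($50)): balance=$450.00 total_interest=$0.00
After 2 (year_end (apply 5% annual interest)): balance=$472.50 total_interest=$22.50
After 3 (month_end (apply 3% monthly interest)): balance=$486.67 total_interest=$36.67
After 4 (withdraw($200)): balance=$286.67 total_interest=$36.67
After 5 (deposit($500)): balance=$786.67 total_interest=$36.67
After 6 (withdraw($200)): balance=$586.67 total_interest=$36.67
After 7 (year_end (apply 5% annual interest)): balance=$616.00 total_interest=$66.00
After 8 (withdraw($200)): balance=$416.00 total_interest=$66.00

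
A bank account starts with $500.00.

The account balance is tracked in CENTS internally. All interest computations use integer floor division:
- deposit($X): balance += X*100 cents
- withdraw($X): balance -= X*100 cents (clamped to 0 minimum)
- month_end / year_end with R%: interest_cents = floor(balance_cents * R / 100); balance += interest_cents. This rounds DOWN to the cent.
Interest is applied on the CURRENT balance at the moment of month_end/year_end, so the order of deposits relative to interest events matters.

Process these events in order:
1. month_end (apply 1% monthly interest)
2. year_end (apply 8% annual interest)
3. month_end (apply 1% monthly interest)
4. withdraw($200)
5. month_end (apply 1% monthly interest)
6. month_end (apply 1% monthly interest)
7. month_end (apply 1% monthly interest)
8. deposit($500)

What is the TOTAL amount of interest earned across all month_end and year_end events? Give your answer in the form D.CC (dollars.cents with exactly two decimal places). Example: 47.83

After 1 (month_end (apply 1% monthly interest)): balance=$505.00 total_interest=$5.00
After 2 (year_end (apply 8% annual interest)): balance=$545.40 total_interest=$45.40
After 3 (month_end (apply 1% monthly interest)): balance=$550.85 total_interest=$50.85
After 4 (withdraw($200)): balance=$350.85 total_interest=$50.85
After 5 (month_end (apply 1% monthly interest)): balance=$354.35 total_interest=$54.35
After 6 (month_end (apply 1% monthly interest)): balance=$357.89 total_interest=$57.89
After 7 (month_end (apply 1% monthly interest)): balance=$361.46 total_interest=$61.46
After 8 (deposit($500)): balance=$861.46 total_interest=$61.46

Answer: 61.46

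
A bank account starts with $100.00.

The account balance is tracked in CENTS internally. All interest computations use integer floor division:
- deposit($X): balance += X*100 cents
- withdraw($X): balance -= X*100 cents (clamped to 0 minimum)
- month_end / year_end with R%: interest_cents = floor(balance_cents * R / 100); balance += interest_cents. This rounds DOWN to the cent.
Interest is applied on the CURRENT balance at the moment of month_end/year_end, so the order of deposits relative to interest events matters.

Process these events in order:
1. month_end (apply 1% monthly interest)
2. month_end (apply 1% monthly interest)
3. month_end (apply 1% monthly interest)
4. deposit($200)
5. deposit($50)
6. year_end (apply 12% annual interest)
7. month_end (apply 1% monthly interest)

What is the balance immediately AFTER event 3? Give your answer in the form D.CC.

After 1 (month_end (apply 1% monthly interest)): balance=$101.00 total_interest=$1.00
After 2 (month_end (apply 1% monthly interest)): balance=$102.01 total_interest=$2.01
After 3 (month_end (apply 1% monthly interest)): balance=$103.03 total_interest=$3.03

Answer: 103.03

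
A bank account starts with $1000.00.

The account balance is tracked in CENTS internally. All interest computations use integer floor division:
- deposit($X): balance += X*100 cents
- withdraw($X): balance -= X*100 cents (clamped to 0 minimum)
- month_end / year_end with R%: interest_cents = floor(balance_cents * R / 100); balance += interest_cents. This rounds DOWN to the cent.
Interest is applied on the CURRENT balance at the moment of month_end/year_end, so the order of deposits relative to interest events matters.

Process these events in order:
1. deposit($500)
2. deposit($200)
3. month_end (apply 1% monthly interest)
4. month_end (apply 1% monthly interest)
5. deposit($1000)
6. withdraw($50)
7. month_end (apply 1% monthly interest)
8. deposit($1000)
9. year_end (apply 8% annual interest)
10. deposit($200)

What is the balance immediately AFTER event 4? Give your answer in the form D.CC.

After 1 (deposit($500)): balance=$1500.00 total_interest=$0.00
After 2 (deposit($200)): balance=$1700.00 total_interest=$0.00
After 3 (month_end (apply 1% monthly interest)): balance=$1717.00 total_interest=$17.00
After 4 (month_end (apply 1% monthly interest)): balance=$1734.17 total_interest=$34.17

Answer: 1734.17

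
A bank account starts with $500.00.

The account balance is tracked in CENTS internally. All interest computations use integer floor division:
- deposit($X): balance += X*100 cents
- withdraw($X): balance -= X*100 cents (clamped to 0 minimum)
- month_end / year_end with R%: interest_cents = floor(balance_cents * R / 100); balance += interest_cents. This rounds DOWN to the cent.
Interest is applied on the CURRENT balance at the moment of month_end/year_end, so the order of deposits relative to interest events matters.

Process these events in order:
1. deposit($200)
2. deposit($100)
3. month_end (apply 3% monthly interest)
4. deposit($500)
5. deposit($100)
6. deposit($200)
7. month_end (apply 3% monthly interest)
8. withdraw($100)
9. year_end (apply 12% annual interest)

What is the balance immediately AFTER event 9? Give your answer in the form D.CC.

Answer: 1761.44

Derivation:
After 1 (deposit($200)): balance=$700.00 total_interest=$0.00
After 2 (deposit($100)): balance=$800.00 total_interest=$0.00
After 3 (month_end (apply 3% monthly interest)): balance=$824.00 total_interest=$24.00
After 4 (deposit($500)): balance=$1324.00 total_interest=$24.00
After 5 (deposit($100)): balance=$1424.00 total_interest=$24.00
After 6 (deposit($200)): balance=$1624.00 total_interest=$24.00
After 7 (month_end (apply 3% monthly interest)): balance=$1672.72 total_interest=$72.72
After 8 (withdraw($100)): balance=$1572.72 total_interest=$72.72
After 9 (year_end (apply 12% annual interest)): balance=$1761.44 total_interest=$261.44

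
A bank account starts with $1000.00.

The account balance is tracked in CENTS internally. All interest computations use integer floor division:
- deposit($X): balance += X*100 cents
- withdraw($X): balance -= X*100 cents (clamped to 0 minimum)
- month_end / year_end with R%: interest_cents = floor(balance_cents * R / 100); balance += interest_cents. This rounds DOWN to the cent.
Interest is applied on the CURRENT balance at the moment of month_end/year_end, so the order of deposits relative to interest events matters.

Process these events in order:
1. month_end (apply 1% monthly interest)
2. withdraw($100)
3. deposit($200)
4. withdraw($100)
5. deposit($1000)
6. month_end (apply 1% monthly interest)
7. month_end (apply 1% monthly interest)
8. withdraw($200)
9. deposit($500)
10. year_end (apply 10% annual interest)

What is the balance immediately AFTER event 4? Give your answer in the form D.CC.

Answer: 1010.00

Derivation:
After 1 (month_end (apply 1% monthly interest)): balance=$1010.00 total_interest=$10.00
After 2 (withdraw($100)): balance=$910.00 total_interest=$10.00
After 3 (deposit($200)): balance=$1110.00 total_interest=$10.00
After 4 (withdraw($100)): balance=$1010.00 total_interest=$10.00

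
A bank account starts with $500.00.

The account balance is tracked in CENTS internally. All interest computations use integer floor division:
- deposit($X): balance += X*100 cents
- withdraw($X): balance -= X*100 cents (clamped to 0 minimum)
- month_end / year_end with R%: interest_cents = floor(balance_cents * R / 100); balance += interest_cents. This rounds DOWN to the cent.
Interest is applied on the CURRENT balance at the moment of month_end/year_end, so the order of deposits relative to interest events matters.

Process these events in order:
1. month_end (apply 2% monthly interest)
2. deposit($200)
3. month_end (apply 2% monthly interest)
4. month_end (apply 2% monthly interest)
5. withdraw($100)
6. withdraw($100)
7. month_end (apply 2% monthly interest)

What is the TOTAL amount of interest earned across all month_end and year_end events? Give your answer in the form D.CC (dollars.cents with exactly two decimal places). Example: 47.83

Answer: 49.45

Derivation:
After 1 (month_end (apply 2% monthly interest)): balance=$510.00 total_interest=$10.00
After 2 (deposit($200)): balance=$710.00 total_interest=$10.00
After 3 (month_end (apply 2% monthly interest)): balance=$724.20 total_interest=$24.20
After 4 (month_end (apply 2% monthly interest)): balance=$738.68 total_interest=$38.68
After 5 (withdraw($100)): balance=$638.68 total_interest=$38.68
After 6 (withdraw($100)): balance=$538.68 total_interest=$38.68
After 7 (month_end (apply 2% monthly interest)): balance=$549.45 total_interest=$49.45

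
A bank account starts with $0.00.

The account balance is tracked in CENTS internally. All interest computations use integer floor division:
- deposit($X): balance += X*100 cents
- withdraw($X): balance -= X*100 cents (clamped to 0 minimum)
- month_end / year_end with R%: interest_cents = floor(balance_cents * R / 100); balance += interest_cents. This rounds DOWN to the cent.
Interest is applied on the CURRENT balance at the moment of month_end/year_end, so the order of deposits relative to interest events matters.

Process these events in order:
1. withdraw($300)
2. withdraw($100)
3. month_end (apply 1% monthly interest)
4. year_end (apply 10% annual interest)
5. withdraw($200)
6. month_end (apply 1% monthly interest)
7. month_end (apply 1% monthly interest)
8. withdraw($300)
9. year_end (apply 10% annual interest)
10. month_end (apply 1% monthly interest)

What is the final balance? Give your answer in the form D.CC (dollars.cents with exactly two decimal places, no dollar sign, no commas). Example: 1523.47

After 1 (withdraw($300)): balance=$0.00 total_interest=$0.00
After 2 (withdraw($100)): balance=$0.00 total_interest=$0.00
After 3 (month_end (apply 1% monthly interest)): balance=$0.00 total_interest=$0.00
After 4 (year_end (apply 10% annual interest)): balance=$0.00 total_interest=$0.00
After 5 (withdraw($200)): balance=$0.00 total_interest=$0.00
After 6 (month_end (apply 1% monthly interest)): balance=$0.00 total_interest=$0.00
After 7 (month_end (apply 1% monthly interest)): balance=$0.00 total_interest=$0.00
After 8 (withdraw($300)): balance=$0.00 total_interest=$0.00
After 9 (year_end (apply 10% annual interest)): balance=$0.00 total_interest=$0.00
After 10 (month_end (apply 1% monthly interest)): balance=$0.00 total_interest=$0.00

Answer: 0.00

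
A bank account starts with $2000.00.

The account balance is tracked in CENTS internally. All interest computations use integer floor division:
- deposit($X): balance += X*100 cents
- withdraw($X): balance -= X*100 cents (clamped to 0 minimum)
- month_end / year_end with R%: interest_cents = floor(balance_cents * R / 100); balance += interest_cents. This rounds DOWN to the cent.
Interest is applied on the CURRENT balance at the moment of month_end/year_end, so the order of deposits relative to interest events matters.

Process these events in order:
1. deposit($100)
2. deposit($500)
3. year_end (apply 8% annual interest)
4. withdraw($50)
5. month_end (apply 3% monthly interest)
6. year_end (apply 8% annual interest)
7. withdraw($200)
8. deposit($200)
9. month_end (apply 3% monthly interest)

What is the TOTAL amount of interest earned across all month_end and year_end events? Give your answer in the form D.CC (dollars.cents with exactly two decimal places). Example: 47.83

Answer: 610.02

Derivation:
After 1 (deposit($100)): balance=$2100.00 total_interest=$0.00
After 2 (deposit($500)): balance=$2600.00 total_interest=$0.00
After 3 (year_end (apply 8% annual interest)): balance=$2808.00 total_interest=$208.00
After 4 (withdraw($50)): balance=$2758.00 total_interest=$208.00
After 5 (month_end (apply 3% monthly interest)): balance=$2840.74 total_interest=$290.74
After 6 (year_end (apply 8% annual interest)): balance=$3067.99 total_interest=$517.99
After 7 (withdraw($200)): balance=$2867.99 total_interest=$517.99
After 8 (deposit($200)): balance=$3067.99 total_interest=$517.99
After 9 (month_end (apply 3% monthly interest)): balance=$3160.02 total_interest=$610.02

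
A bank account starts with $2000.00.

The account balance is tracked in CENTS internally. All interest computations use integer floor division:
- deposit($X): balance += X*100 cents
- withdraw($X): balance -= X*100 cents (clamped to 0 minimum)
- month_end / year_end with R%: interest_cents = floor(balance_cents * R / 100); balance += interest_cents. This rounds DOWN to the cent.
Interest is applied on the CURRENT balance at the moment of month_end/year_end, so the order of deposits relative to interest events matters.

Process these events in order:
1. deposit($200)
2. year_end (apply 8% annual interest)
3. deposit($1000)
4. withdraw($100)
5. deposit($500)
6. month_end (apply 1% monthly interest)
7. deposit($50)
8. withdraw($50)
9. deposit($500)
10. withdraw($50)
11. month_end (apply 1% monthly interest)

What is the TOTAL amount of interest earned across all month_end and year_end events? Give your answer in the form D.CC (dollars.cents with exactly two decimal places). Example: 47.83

After 1 (deposit($200)): balance=$2200.00 total_interest=$0.00
After 2 (year_end (apply 8% annual interest)): balance=$2376.00 total_interest=$176.00
After 3 (deposit($1000)): balance=$3376.00 total_interest=$176.00
After 4 (withdraw($100)): balance=$3276.00 total_interest=$176.00
After 5 (deposit($500)): balance=$3776.00 total_interest=$176.00
After 6 (month_end (apply 1% monthly interest)): balance=$3813.76 total_interest=$213.76
After 7 (deposit($50)): balance=$3863.76 total_interest=$213.76
After 8 (withdraw($50)): balance=$3813.76 total_interest=$213.76
After 9 (deposit($500)): balance=$4313.76 total_interest=$213.76
After 10 (withdraw($50)): balance=$4263.76 total_interest=$213.76
After 11 (month_end (apply 1% monthly interest)): balance=$4306.39 total_interest=$256.39

Answer: 256.39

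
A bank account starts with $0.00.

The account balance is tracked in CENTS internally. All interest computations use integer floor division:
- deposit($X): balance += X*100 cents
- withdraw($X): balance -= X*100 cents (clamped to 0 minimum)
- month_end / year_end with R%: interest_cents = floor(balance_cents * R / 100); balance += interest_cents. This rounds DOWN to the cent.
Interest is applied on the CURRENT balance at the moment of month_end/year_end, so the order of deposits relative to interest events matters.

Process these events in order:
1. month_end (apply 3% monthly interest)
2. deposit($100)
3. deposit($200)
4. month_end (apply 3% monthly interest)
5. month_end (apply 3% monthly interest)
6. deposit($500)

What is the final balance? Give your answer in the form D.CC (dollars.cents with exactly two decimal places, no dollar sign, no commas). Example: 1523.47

Answer: 818.27

Derivation:
After 1 (month_end (apply 3% monthly interest)): balance=$0.00 total_interest=$0.00
After 2 (deposit($100)): balance=$100.00 total_interest=$0.00
After 3 (deposit($200)): balance=$300.00 total_interest=$0.00
After 4 (month_end (apply 3% monthly interest)): balance=$309.00 total_interest=$9.00
After 5 (month_end (apply 3% monthly interest)): balance=$318.27 total_interest=$18.27
After 6 (deposit($500)): balance=$818.27 total_interest=$18.27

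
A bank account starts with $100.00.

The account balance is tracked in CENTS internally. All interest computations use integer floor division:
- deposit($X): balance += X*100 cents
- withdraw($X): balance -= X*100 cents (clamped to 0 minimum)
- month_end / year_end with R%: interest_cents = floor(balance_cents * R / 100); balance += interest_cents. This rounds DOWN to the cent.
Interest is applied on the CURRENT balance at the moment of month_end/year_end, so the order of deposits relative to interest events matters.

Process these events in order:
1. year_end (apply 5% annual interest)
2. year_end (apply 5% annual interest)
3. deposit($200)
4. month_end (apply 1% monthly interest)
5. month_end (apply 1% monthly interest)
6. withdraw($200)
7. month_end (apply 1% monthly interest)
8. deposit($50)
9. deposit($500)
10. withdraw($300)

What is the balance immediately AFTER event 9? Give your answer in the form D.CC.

Answer: 667.64

Derivation:
After 1 (year_end (apply 5% annual interest)): balance=$105.00 total_interest=$5.00
After 2 (year_end (apply 5% annual interest)): balance=$110.25 total_interest=$10.25
After 3 (deposit($200)): balance=$310.25 total_interest=$10.25
After 4 (month_end (apply 1% monthly interest)): balance=$313.35 total_interest=$13.35
After 5 (month_end (apply 1% monthly interest)): balance=$316.48 total_interest=$16.48
After 6 (withdraw($200)): balance=$116.48 total_interest=$16.48
After 7 (month_end (apply 1% monthly interest)): balance=$117.64 total_interest=$17.64
After 8 (deposit($50)): balance=$167.64 total_interest=$17.64
After 9 (deposit($500)): balance=$667.64 total_interest=$17.64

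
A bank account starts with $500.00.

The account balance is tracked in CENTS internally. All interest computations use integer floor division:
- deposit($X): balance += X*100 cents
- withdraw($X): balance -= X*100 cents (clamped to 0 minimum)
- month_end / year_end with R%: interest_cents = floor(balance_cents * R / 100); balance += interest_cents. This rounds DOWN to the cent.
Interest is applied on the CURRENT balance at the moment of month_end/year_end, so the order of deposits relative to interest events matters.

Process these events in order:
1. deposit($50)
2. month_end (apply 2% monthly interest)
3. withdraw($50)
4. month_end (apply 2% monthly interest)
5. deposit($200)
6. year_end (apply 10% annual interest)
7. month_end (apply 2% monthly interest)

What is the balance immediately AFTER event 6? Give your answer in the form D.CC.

Answer: 793.34

Derivation:
After 1 (deposit($50)): balance=$550.00 total_interest=$0.00
After 2 (month_end (apply 2% monthly interest)): balance=$561.00 total_interest=$11.00
After 3 (withdraw($50)): balance=$511.00 total_interest=$11.00
After 4 (month_end (apply 2% monthly interest)): balance=$521.22 total_interest=$21.22
After 5 (deposit($200)): balance=$721.22 total_interest=$21.22
After 6 (year_end (apply 10% annual interest)): balance=$793.34 total_interest=$93.34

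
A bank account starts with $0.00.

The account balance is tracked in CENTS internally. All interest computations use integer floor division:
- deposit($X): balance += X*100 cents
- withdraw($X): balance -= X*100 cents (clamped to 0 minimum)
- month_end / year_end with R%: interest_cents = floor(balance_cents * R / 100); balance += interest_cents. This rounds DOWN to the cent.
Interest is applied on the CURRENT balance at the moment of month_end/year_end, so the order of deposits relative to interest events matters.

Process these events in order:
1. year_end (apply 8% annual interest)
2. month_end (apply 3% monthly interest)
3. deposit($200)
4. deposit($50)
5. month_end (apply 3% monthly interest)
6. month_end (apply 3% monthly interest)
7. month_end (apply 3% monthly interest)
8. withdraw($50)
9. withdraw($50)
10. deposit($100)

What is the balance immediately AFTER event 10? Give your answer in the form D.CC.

Answer: 273.17

Derivation:
After 1 (year_end (apply 8% annual interest)): balance=$0.00 total_interest=$0.00
After 2 (month_end (apply 3% monthly interest)): balance=$0.00 total_interest=$0.00
After 3 (deposit($200)): balance=$200.00 total_interest=$0.00
After 4 (deposit($50)): balance=$250.00 total_interest=$0.00
After 5 (month_end (apply 3% monthly interest)): balance=$257.50 total_interest=$7.50
After 6 (month_end (apply 3% monthly interest)): balance=$265.22 total_interest=$15.22
After 7 (month_end (apply 3% monthly interest)): balance=$273.17 total_interest=$23.17
After 8 (withdraw($50)): balance=$223.17 total_interest=$23.17
After 9 (withdraw($50)): balance=$173.17 total_interest=$23.17
After 10 (deposit($100)): balance=$273.17 total_interest=$23.17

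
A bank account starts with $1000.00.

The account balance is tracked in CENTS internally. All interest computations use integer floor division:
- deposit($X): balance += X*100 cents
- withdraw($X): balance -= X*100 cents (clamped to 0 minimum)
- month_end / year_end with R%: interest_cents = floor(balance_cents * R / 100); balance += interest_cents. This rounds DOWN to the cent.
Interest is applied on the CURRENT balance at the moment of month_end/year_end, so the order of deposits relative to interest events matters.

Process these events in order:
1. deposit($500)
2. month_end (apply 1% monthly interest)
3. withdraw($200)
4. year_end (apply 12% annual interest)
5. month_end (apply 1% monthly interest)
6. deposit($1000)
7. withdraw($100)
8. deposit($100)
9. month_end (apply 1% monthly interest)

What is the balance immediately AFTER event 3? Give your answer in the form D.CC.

After 1 (deposit($500)): balance=$1500.00 total_interest=$0.00
After 2 (month_end (apply 1% monthly interest)): balance=$1515.00 total_interest=$15.00
After 3 (withdraw($200)): balance=$1315.00 total_interest=$15.00

Answer: 1315.00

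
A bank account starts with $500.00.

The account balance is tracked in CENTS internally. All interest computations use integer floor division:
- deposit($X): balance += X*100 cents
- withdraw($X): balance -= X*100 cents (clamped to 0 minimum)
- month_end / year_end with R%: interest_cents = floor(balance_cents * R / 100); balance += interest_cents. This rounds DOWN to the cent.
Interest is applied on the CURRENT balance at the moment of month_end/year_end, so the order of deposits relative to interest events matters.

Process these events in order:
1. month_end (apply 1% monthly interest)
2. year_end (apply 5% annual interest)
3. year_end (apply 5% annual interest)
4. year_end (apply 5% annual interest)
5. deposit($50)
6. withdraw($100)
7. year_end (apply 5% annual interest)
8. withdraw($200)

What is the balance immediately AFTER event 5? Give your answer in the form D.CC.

After 1 (month_end (apply 1% monthly interest)): balance=$505.00 total_interest=$5.00
After 2 (year_end (apply 5% annual interest)): balance=$530.25 total_interest=$30.25
After 3 (year_end (apply 5% annual interest)): balance=$556.76 total_interest=$56.76
After 4 (year_end (apply 5% annual interest)): balance=$584.59 total_interest=$84.59
After 5 (deposit($50)): balance=$634.59 total_interest=$84.59

Answer: 634.59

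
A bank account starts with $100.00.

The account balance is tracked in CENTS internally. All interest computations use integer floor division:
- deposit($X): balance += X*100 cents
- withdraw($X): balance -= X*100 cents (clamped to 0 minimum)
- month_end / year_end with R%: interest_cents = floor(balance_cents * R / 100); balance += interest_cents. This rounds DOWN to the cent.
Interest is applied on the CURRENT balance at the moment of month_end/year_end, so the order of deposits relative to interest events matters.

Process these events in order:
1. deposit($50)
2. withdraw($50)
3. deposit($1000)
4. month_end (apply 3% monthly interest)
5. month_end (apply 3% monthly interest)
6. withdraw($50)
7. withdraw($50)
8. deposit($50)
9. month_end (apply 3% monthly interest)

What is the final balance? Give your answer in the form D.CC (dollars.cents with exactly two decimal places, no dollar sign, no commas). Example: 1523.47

Answer: 1150.49

Derivation:
After 1 (deposit($50)): balance=$150.00 total_interest=$0.00
After 2 (withdraw($50)): balance=$100.00 total_interest=$0.00
After 3 (deposit($1000)): balance=$1100.00 total_interest=$0.00
After 4 (month_end (apply 3% monthly interest)): balance=$1133.00 total_interest=$33.00
After 5 (month_end (apply 3% monthly interest)): balance=$1166.99 total_interest=$66.99
After 6 (withdraw($50)): balance=$1116.99 total_interest=$66.99
After 7 (withdraw($50)): balance=$1066.99 total_interest=$66.99
After 8 (deposit($50)): balance=$1116.99 total_interest=$66.99
After 9 (month_end (apply 3% monthly interest)): balance=$1150.49 total_interest=$100.49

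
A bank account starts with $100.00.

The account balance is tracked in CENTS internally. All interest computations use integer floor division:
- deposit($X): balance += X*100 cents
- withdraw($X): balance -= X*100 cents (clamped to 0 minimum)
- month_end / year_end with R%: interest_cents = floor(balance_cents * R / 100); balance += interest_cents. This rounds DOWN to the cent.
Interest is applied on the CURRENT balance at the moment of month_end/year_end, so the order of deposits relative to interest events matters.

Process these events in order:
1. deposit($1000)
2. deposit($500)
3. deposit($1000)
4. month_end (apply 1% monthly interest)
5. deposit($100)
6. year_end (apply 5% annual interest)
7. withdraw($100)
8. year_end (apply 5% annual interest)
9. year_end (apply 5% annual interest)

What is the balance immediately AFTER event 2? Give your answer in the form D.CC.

Answer: 1600.00

Derivation:
After 1 (deposit($1000)): balance=$1100.00 total_interest=$0.00
After 2 (deposit($500)): balance=$1600.00 total_interest=$0.00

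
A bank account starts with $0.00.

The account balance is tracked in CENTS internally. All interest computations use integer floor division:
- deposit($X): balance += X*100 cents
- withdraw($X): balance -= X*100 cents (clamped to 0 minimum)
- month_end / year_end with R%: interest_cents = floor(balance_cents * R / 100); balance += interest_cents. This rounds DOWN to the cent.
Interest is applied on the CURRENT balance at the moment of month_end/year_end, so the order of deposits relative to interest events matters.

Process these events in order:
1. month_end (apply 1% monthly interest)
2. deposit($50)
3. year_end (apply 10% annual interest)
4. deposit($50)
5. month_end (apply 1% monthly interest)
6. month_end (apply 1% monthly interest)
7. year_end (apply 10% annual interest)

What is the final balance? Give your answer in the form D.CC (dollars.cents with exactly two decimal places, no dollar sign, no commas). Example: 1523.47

Answer: 117.82

Derivation:
After 1 (month_end (apply 1% monthly interest)): balance=$0.00 total_interest=$0.00
After 2 (deposit($50)): balance=$50.00 total_interest=$0.00
After 3 (year_end (apply 10% annual interest)): balance=$55.00 total_interest=$5.00
After 4 (deposit($50)): balance=$105.00 total_interest=$5.00
After 5 (month_end (apply 1% monthly interest)): balance=$106.05 total_interest=$6.05
After 6 (month_end (apply 1% monthly interest)): balance=$107.11 total_interest=$7.11
After 7 (year_end (apply 10% annual interest)): balance=$117.82 total_interest=$17.82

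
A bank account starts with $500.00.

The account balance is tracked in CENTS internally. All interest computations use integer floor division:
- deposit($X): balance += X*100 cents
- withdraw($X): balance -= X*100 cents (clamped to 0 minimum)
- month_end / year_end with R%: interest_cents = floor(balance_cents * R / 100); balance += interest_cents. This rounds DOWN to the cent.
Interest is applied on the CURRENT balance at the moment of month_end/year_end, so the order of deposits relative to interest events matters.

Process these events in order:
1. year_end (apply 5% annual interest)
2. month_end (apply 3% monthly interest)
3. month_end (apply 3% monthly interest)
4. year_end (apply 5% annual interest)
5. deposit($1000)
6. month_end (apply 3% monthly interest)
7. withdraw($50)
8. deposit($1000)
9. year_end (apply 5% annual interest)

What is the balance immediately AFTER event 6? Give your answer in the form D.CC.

Answer: 1632.35

Derivation:
After 1 (year_end (apply 5% annual interest)): balance=$525.00 total_interest=$25.00
After 2 (month_end (apply 3% monthly interest)): balance=$540.75 total_interest=$40.75
After 3 (month_end (apply 3% monthly interest)): balance=$556.97 total_interest=$56.97
After 4 (year_end (apply 5% annual interest)): balance=$584.81 total_interest=$84.81
After 5 (deposit($1000)): balance=$1584.81 total_interest=$84.81
After 6 (month_end (apply 3% monthly interest)): balance=$1632.35 total_interest=$132.35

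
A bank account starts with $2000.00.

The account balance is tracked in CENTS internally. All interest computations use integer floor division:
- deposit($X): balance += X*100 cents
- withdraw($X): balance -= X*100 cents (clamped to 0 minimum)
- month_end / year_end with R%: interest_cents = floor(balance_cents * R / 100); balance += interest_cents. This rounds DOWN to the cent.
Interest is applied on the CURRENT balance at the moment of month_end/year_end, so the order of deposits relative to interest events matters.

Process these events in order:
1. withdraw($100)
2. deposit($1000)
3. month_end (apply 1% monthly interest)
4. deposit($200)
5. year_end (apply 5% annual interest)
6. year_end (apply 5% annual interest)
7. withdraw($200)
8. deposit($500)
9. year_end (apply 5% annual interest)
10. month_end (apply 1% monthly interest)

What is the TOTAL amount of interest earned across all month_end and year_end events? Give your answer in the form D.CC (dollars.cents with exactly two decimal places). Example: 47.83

Answer: 576.57

Derivation:
After 1 (withdraw($100)): balance=$1900.00 total_interest=$0.00
After 2 (deposit($1000)): balance=$2900.00 total_interest=$0.00
After 3 (month_end (apply 1% monthly interest)): balance=$2929.00 total_interest=$29.00
After 4 (deposit($200)): balance=$3129.00 total_interest=$29.00
After 5 (year_end (apply 5% annual interest)): balance=$3285.45 total_interest=$185.45
After 6 (year_end (apply 5% annual interest)): balance=$3449.72 total_interest=$349.72
After 7 (withdraw($200)): balance=$3249.72 total_interest=$349.72
After 8 (deposit($500)): balance=$3749.72 total_interest=$349.72
After 9 (year_end (apply 5% annual interest)): balance=$3937.20 total_interest=$537.20
After 10 (month_end (apply 1% monthly interest)): balance=$3976.57 total_interest=$576.57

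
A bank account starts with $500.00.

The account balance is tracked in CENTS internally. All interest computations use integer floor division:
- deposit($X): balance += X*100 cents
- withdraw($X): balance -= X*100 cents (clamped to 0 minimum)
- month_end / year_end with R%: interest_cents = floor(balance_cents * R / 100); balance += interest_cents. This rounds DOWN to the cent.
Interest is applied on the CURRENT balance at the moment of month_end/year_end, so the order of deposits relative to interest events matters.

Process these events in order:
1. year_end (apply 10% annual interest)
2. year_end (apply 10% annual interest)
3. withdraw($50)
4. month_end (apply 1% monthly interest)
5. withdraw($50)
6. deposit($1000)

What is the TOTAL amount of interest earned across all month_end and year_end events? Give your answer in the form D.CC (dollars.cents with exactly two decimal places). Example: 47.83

After 1 (year_end (apply 10% annual interest)): balance=$550.00 total_interest=$50.00
After 2 (year_end (apply 10% annual interest)): balance=$605.00 total_interest=$105.00
After 3 (withdraw($50)): balance=$555.00 total_interest=$105.00
After 4 (month_end (apply 1% monthly interest)): balance=$560.55 total_interest=$110.55
After 5 (withdraw($50)): balance=$510.55 total_interest=$110.55
After 6 (deposit($1000)): balance=$1510.55 total_interest=$110.55

Answer: 110.55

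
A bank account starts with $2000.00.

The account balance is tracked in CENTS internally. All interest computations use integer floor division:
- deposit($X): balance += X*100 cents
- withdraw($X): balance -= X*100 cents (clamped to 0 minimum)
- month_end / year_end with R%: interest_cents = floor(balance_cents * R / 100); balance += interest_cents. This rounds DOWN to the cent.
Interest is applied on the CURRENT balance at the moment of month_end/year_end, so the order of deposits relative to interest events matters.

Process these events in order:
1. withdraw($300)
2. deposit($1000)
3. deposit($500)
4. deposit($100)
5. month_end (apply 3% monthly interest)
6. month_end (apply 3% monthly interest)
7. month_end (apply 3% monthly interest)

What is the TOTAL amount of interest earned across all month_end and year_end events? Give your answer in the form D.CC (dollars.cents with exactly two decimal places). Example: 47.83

After 1 (withdraw($300)): balance=$1700.00 total_interest=$0.00
After 2 (deposit($1000)): balance=$2700.00 total_interest=$0.00
After 3 (deposit($500)): balance=$3200.00 total_interest=$0.00
After 4 (deposit($100)): balance=$3300.00 total_interest=$0.00
After 5 (month_end (apply 3% monthly interest)): balance=$3399.00 total_interest=$99.00
After 6 (month_end (apply 3% monthly interest)): balance=$3500.97 total_interest=$200.97
After 7 (month_end (apply 3% monthly interest)): balance=$3605.99 total_interest=$305.99

Answer: 305.99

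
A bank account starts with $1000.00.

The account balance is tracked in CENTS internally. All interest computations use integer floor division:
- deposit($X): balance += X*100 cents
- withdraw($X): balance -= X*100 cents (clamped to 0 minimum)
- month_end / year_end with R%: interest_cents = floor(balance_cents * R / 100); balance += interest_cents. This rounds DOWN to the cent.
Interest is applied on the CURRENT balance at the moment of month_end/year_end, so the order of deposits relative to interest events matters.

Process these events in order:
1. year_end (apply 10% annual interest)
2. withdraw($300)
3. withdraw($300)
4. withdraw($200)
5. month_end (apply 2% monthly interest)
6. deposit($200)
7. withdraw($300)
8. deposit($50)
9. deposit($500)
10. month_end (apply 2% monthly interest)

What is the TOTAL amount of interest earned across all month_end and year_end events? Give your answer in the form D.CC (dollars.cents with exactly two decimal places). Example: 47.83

After 1 (year_end (apply 10% annual interest)): balance=$1100.00 total_interest=$100.00
After 2 (withdraw($300)): balance=$800.00 total_interest=$100.00
After 3 (withdraw($300)): balance=$500.00 total_interest=$100.00
After 4 (withdraw($200)): balance=$300.00 total_interest=$100.00
After 5 (month_end (apply 2% monthly interest)): balance=$306.00 total_interest=$106.00
After 6 (deposit($200)): balance=$506.00 total_interest=$106.00
After 7 (withdraw($300)): balance=$206.00 total_interest=$106.00
After 8 (deposit($50)): balance=$256.00 total_interest=$106.00
After 9 (deposit($500)): balance=$756.00 total_interest=$106.00
After 10 (month_end (apply 2% monthly interest)): balance=$771.12 total_interest=$121.12

Answer: 121.12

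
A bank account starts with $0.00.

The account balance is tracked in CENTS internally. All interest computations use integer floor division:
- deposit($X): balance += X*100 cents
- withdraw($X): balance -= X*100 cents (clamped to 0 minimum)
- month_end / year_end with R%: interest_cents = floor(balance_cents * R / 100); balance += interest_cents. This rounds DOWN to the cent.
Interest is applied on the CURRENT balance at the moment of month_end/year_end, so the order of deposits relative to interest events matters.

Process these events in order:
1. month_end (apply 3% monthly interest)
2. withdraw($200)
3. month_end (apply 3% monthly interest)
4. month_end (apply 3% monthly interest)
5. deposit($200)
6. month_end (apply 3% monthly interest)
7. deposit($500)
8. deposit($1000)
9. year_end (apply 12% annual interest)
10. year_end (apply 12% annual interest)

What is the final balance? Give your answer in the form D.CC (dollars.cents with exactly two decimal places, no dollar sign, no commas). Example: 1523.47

After 1 (month_end (apply 3% monthly interest)): balance=$0.00 total_interest=$0.00
After 2 (withdraw($200)): balance=$0.00 total_interest=$0.00
After 3 (month_end (apply 3% monthly interest)): balance=$0.00 total_interest=$0.00
After 4 (month_end (apply 3% monthly interest)): balance=$0.00 total_interest=$0.00
After 5 (deposit($200)): balance=$200.00 total_interest=$0.00
After 6 (month_end (apply 3% monthly interest)): balance=$206.00 total_interest=$6.00
After 7 (deposit($500)): balance=$706.00 total_interest=$6.00
After 8 (deposit($1000)): balance=$1706.00 total_interest=$6.00
After 9 (year_end (apply 12% annual interest)): balance=$1910.72 total_interest=$210.72
After 10 (year_end (apply 12% annual interest)): balance=$2140.00 total_interest=$440.00

Answer: 2140.00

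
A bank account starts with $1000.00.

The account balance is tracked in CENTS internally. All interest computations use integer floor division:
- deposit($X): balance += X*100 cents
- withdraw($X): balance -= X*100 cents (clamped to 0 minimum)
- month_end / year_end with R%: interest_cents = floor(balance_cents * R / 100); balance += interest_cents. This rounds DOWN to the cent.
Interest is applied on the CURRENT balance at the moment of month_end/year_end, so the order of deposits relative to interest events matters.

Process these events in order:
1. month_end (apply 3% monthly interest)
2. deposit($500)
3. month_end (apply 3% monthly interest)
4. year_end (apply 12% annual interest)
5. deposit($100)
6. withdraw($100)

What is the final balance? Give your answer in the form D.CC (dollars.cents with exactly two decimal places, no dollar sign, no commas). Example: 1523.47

Answer: 1765.00

Derivation:
After 1 (month_end (apply 3% monthly interest)): balance=$1030.00 total_interest=$30.00
After 2 (deposit($500)): balance=$1530.00 total_interest=$30.00
After 3 (month_end (apply 3% monthly interest)): balance=$1575.90 total_interest=$75.90
After 4 (year_end (apply 12% annual interest)): balance=$1765.00 total_interest=$265.00
After 5 (deposit($100)): balance=$1865.00 total_interest=$265.00
After 6 (withdraw($100)): balance=$1765.00 total_interest=$265.00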